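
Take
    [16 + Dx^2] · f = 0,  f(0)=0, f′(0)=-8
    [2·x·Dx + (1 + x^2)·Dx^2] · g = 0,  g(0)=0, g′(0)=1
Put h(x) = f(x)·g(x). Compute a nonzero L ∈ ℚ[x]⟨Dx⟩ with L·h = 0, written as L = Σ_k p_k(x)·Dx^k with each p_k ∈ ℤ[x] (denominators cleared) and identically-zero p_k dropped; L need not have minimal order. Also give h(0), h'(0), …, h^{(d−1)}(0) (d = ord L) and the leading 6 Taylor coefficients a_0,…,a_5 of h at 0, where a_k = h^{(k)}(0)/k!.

f: a_k = 0, -8, 0, 64/3, 0, -256/15, …
g: a_k = 0, 1, 0, -1/3, 0, 1/5, …
L₀ := L_f ⊗_s L_g (sym. prod.), ord ≤ 4.
L = (5440 + 19136·x^2 + 25856·x^4 + 16384·x^6 + 4096·x^8) + (1152·x + 3200·x^3 + 3072·x^5 + 1024·x^7)·Dx + (612 + 2252·x^2 + 3168·x^4 + 2048·x^6 + 512·x^8)·Dx^2 + (72·x + 200·x^3 + 192·x^5 + 64·x^7)·Dx^3 + (17 + 66·x^2 + 97·x^4 + 64·x^6 + 16·x^8)·Dx^4  (order 4).
h: a_k = 0, 0, -8, 0, 24, 0, …
ICs: h(0) = 0, h′(0) = 0, h′′(0) = -16, h′′′(0) = 0.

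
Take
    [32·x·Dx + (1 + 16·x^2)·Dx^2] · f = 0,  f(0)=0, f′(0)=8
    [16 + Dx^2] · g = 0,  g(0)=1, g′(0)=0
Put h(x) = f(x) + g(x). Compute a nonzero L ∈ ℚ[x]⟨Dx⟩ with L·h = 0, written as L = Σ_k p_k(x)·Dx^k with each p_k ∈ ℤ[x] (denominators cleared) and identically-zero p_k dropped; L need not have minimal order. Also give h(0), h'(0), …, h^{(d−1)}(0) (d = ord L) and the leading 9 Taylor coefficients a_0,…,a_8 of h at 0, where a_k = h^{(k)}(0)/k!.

f: a_k = 0, 8, 0, -128/3, 0, 2048/5, 0, -32768/7, 0, …
g: a_k = 1, 0, -8, 0, 32/3, 0, -256/45, 0, 512/315, …
L₀ := lclm(L_f,L_g); ord L₀ ≤ 2+2.
L = (-5632·x + 114688·x^3 + 131072·x^5)·Dx + (-16 + 1792·x^2 + 36864·x^4 + 65536·x^6)·Dx^2 + (-352·x + 7168·x^3 + 8192·x^5)·Dx^3 + (-1 + 112·x^2 + 2304·x^4 + 4096·x^6)·Dx^4  (order 4).
h: a_k = 1, 8, -8, -128/3, 32/3, 2048/5, -256/45, -32768/7, 512/315, …
ICs: h(0) = 1, h′(0) = 8, h′′(0) = -16, h′′′(0) = -256.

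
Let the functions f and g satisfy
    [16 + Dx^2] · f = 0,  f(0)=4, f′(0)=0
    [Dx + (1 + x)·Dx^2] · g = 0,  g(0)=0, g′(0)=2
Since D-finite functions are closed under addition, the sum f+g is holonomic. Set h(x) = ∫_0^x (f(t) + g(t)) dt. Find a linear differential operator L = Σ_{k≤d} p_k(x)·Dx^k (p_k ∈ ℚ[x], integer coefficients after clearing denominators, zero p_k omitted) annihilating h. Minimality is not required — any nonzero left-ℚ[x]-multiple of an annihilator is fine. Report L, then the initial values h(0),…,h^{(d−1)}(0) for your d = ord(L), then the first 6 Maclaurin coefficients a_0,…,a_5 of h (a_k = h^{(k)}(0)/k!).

f: a_k = 4, 0, -32, 0, 128/3, 0, …
g: a_k = 0, 2, -1, 2/3, -1/2, 2/5, …
Sum ⇒ L₀ = lclm(L_f,L_g) in ℚ(x)⟨Dx⟩.
h=∫₀ˣh₀: take L = L₀·Dx.
L = (176 + 256·x + 128·x^2)·Dx^2 + (144 + 400·x + 384·x^2 + 128·x^3)·Dx^3 + (11 + 16·x + 8·x^2)·Dx^4 + (9 + 25·x + 24·x^2 + 8·x^3)·Dx^5  (order 5).
h: a_k = 0, 4, 1, -11, 1/6, 253/30, …
ICs: h(0) = 0, h′(0) = 4, h′′(0) = 2, h′′′(0) = -66, h′′′′(0) = 4.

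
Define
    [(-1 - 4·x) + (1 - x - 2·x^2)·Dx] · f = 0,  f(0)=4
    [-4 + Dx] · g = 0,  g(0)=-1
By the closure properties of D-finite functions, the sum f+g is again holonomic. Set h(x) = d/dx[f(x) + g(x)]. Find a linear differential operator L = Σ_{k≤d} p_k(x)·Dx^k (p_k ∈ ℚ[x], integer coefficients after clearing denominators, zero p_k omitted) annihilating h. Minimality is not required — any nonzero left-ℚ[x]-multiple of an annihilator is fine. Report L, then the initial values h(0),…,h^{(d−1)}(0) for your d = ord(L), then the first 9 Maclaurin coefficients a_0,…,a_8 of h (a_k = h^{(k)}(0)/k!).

L = (12 + 240·x + 288·x^2 + 768·x^3 + 384·x^4) + (-7 - 56·x - 160·x^2 - 160·x^3 + 160·x^4 + 128·x^5)·Dx + (1 - x + 22·x^2 - 8·x^3 - 64·x^4 - 32·x^5)·Dx^2  (order 2).
h: a_k = 0, 8, 28, 400/3, 1132/3, 14968/15, 106076/45, 1719584/315, 3864892/315, …
ICs: h(0) = 0, h′(0) = 8.

f: a_k = 4, 4, 12, 20, 44, 84, 172, 340, 684, …
g: a_k = -1, -4, -8, -32/3, -32/3, -128/15, -256/45, -1024/315, -512/315, …
Weyl lclm of L_f,L_g ⇒ L₀ (ord ≤ 2).
Differentiate: ansatz ord ≤ ord L₀ ⇒ L.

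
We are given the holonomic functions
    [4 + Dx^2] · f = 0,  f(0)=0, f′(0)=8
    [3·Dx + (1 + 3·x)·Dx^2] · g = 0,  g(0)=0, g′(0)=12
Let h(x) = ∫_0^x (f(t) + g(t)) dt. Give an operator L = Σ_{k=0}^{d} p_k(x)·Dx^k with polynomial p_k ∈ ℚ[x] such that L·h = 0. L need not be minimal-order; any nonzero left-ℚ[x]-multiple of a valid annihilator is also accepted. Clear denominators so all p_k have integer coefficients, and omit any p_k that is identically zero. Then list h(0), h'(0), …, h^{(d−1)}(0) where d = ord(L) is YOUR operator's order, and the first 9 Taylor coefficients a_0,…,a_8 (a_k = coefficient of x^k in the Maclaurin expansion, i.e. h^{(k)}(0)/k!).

f: a_k = 0, 8, 0, -16/3, 0, 16/15, 0, -32/315, 0, …
g: a_k = 0, 12, -18, 36, -81, 972/5, -486, 8748/7, -6561/2, …
Weyl lclm of L_f,L_g ⇒ L₀ (ord ≤ 4).
Integrate: L := L₀·Dx.
L = (348 + 144·x + 216·x^2)·Dx^2 + (44 + 180·x + 216·x^2 + 216·x^3)·Dx^3 + (87 + 36·x + 54·x^2)·Dx^4 + (11 + 45·x + 54·x^2 + 54·x^3)·Dx^5  (order 5).
h: a_k = 0, 0, 10, -6, 23/3, -81/5, 1466/45, -486/7, 98407/630, …
ICs: h(0) = 0, h′(0) = 0, h′′(0) = 20, h′′′(0) = -36, h′′′′(0) = 184.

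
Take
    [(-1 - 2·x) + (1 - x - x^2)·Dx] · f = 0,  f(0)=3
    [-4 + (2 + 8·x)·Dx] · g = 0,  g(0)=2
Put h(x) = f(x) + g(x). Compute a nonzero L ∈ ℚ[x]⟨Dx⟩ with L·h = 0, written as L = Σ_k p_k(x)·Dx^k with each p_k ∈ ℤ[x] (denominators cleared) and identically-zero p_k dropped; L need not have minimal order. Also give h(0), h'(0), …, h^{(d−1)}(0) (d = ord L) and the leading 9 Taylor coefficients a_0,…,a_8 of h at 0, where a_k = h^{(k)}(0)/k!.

f: a_k = 3, 3, 6, 9, 15, 24, 39, 63, 102, …
g: a_k = 2, 4, -4, 8, -20, 56, -168, 528, -1716, …
L₀ := lclm(L_f,L_g); ord L₀ ≤ 1+1.
L = (-12 - 48·x - 48·x^2 - 40·x^3) + (8 + 30·x + 114·x^2 + 152·x^3 + 100·x^4)·Dx + (1 - 5·x - 39·x^2 + 6·x^3 + 82·x^4 + 40·x^5)·Dx^2  (order 2).
h: a_k = 5, 7, 2, 17, -5, 80, -129, 591, -1614, …
ICs: h(0) = 5, h′(0) = 7.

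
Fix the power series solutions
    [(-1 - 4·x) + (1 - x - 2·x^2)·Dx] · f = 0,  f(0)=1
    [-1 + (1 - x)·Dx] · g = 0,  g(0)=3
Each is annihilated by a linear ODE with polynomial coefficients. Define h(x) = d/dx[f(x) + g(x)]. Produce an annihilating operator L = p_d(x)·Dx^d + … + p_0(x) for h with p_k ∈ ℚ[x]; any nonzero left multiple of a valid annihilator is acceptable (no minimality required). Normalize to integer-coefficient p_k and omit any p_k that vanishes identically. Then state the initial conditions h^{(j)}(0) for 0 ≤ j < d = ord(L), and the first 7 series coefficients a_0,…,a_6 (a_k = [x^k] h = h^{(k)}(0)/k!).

L = (-6 - 48·x - 96·x^3 + 24·x^4) + (6 + 18·x - 12·x^2 + 24·x^3 - 90·x^4 + 24·x^5)·Dx + (-1 + 2·x - 5·x^2 + 12·x^3 + 2·x^4 - 14·x^5 + 4·x^6)·Dx^2  (order 2).
h: a_k = 4, 12, 24, 56, 120, 276, 616, …
ICs: h(0) = 4, h′(0) = 12.

f: a_k = 1, 1, 3, 5, 11, 21, 43, …
g: a_k = 3, 3, 3, 3, 3, 3, 3, …
Sum ⇒ L₀ = lclm(L_f,L_g) in ℚ(x)⟨Dx⟩.
h₀' ⇒ L via d/dx closure of L₀.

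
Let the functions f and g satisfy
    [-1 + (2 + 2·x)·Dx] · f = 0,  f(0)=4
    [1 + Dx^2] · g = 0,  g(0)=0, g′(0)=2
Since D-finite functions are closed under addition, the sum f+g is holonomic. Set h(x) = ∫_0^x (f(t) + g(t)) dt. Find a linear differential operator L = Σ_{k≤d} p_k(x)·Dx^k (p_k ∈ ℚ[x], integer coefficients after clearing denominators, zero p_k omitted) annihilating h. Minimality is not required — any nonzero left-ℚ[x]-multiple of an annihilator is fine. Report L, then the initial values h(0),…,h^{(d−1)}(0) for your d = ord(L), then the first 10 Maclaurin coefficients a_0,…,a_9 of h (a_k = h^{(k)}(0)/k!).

f: a_k = 4, 2, -1/2, 1/4, -5/32, 7/64, -21/256, 33/512, -429/8192, 715/16384, …
g: a_k = 0, 2, 0, -1/3, 0, 1/60, 0, -1/2520, 0, 1/181440, …
f+g: L₀ = lclm(L_f,L_g), ord ≤ 1+2.
h=∫h₀ ⇒ L = L₀·Dx.
L = (-7 - 8·x - 4·x^2)·Dx + (6 + 22·x + 24·x^2 + 8·x^3)·Dx^2 + (-7 - 8·x - 4·x^2)·Dx^3 + (6 + 22·x + 24·x^2 + 8·x^3)·Dx^4  (order 4).
h: a_k = 0, 4, 2, -1/6, -1/48, -1/32, 121/5760, -3/256, 10331/1290240, -143/24576, …
ICs: h(0) = 0, h′(0) = 4, h′′(0) = 4, h′′′(0) = -1.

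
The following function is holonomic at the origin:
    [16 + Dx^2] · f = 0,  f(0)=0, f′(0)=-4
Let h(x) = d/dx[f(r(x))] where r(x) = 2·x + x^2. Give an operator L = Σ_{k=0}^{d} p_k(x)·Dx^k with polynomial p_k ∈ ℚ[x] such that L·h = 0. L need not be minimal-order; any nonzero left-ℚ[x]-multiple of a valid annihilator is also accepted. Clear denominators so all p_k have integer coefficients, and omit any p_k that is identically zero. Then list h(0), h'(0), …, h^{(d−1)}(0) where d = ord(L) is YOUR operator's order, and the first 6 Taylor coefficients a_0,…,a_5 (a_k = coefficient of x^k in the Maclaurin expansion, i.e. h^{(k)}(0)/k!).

L = (67 + 256·x + 384·x^2 + 256·x^3 + 64·x^4) + (-3 - 3·x)·Dx + (1 + 2·x + x^2)·Dx^2  (order 2).
h: a_k = -8, -8, 256, 512, -3136/3, -4032, …
ICs: h(0) = -8, h′(0) = -8.

f: a_k = 0, -4, 0, 32/3, 0, -128/15, …
f∘r: x↦r, Dx↦Dx/r' in L_f ⇒ L₀.
Differentiate: ansatz ord ≤ ord L₀ ⇒ L.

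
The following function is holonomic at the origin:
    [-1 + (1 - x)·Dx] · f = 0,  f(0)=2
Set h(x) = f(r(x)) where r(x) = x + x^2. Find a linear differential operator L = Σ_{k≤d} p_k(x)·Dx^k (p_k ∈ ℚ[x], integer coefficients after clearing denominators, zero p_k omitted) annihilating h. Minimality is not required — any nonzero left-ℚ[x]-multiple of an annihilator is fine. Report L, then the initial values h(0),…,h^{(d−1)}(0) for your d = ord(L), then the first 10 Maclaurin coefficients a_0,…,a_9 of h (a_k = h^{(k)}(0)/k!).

L = (1 + 2·x) + (-1 + x + x^2)·Dx  (order 1).
h: a_k = 2, 2, 4, 6, 10, 16, 26, 42, 68, 110, …
ICs: h(0) = 2.

f: a_k = 2, 2, 2, 2, 2, 2, 2, 2, 2, 2, …
Substitute x→r, Dx→(1/r')Dx; clear ⇒ L₀.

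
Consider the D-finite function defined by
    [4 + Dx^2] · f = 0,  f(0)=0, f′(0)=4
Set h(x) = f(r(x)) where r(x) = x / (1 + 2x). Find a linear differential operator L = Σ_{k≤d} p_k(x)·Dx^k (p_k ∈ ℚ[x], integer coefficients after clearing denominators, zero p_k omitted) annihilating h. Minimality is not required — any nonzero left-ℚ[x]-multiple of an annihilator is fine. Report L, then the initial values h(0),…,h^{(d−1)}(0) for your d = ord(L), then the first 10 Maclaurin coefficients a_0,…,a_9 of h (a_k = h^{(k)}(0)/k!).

f: a_k = 0, 4, 0, -8/3, 0, 8/15, 0, -16/315, 0, 8/2835, …
h₀=f(r): pull back L_f along r ⇒ L₀.
L = 4 + (4 + 24·x + 48·x^2 + 32·x^3)·Dx + (1 + 8·x + 24·x^2 + 32·x^3 + 16·x^4)·Dx^2  (order 2).
h: a_k = 0, 4, -8, 40/3, -16, 8/15, 80, -110896/315, 50912/45, -1793432/567, …
ICs: h(0) = 0, h′(0) = 4.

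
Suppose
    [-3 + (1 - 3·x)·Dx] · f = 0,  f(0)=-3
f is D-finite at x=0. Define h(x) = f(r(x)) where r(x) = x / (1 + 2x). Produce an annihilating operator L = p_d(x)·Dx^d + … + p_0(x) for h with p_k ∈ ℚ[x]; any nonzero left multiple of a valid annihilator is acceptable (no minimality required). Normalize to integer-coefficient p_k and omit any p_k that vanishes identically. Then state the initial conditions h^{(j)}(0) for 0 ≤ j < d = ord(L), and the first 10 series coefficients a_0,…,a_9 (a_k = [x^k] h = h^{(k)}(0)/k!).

f: a_k = -3, -9, -27, -81, -243, -729, -2187, -6561, -19683, -59049, …
f∘r: x↦r, Dx↦Dx/r' in L_f ⇒ L₀.
L = 3 + (-1 - x + 2·x^2)·Dx  (order 1).
h: a_k = -3, -9, -9, -9, -9, -9, -9, -9, -9, -9, …
ICs: h(0) = -3.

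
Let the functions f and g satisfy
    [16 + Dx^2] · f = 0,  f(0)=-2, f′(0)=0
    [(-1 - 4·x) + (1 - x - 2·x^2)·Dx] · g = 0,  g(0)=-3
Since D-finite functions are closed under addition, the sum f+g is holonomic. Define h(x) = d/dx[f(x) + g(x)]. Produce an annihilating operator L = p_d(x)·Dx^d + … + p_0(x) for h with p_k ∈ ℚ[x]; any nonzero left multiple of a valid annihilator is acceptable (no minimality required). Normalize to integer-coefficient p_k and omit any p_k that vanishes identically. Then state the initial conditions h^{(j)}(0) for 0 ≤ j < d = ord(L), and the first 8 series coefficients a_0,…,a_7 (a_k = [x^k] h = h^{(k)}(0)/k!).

f: a_k = -2, 0, 16, 0, -64/3, 0, 512/45, 0, …
g: a_k = -3, -3, -9, -15, -33, -63, -129, -255, …
Weyl lclm of L_f,L_g ⇒ L₀ (ord ≤ 3).
Derive L from L₀ (diff closure).
L = (2880 + 9600·x + 20736·x^2 + 7680·x^3 + 15360·x^4 + 18432·x^5 + 12288·x^6) + (-368 - 1040·x + 2400·x^2 + 2048·x^3 - 2560·x^4 + 1536·x^5 + 7168·x^6 + 4096·x^7)·Dx + (180 + 600·x + 1296·x^2 + 480·x^3 + 960·x^4 + 1152·x^5 + 768·x^6)·Dx^2 + (-23 - 65·x + 150·x^2 + 128·x^3 - 160·x^4 + 96·x^5 + 448·x^6 + 256·x^7)·Dx^3  (order 3).
h: a_k = -3, 14, -45, -652/3, -315, -10586/15, -1785, -1300952/315, …
ICs: h(0) = -3, h′(0) = 14, h′′(0) = -90.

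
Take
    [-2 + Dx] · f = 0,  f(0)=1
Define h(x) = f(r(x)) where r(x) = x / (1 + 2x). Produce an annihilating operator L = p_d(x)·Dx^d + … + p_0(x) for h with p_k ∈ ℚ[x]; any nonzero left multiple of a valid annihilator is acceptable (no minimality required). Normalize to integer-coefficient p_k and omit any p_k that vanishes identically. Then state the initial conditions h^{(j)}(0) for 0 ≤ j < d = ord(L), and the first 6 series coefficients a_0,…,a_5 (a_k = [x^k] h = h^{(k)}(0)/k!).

f: a_k = 1, 2, 2, 4/3, 2/3, 4/15, …
Change of var in L_f (x↦r) gives L₀.
L = -2 + (1 + 4·x + 4·x^2)·Dx  (order 1).
h: a_k = 1, 2, -2, 4/3, 2/3, -76/15, …
ICs: h(0) = 1.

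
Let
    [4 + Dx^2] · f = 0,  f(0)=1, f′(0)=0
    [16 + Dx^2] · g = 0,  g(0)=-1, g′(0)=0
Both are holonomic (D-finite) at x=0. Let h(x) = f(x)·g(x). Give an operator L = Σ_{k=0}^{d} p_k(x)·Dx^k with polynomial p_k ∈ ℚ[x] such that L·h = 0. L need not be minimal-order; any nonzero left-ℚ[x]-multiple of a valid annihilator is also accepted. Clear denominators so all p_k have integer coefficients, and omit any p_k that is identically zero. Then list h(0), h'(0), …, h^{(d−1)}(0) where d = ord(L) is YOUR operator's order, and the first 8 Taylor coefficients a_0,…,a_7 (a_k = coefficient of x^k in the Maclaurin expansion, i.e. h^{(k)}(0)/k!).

f: a_k = 1, 0, -2, 0, 2/3, 0, -4/45, 0, …
g: a_k = -1, 0, 8, 0, -32/3, 0, 256/45, 0, …
Product ⇒ symmetric product L₀, ord ≤ 4.
L = 144 + 40·Dx^2 + Dx^4  (order 4).
h: a_k = -1, 0, 10, 0, -82/3, 0, 292/9, 0, …
ICs: h(0) = -1, h′(0) = 0, h′′(0) = 20, h′′′(0) = 0.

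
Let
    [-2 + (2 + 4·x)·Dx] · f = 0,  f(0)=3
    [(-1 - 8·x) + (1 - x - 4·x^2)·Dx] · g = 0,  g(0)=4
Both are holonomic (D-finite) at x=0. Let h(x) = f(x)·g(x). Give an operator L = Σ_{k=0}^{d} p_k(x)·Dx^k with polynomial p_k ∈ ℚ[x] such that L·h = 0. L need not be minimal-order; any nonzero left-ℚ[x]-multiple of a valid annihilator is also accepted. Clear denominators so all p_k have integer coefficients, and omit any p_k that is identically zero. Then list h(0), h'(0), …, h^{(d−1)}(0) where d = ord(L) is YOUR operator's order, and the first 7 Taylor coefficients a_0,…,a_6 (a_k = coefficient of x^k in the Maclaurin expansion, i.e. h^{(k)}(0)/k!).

L = (2 + 9·x + 12·x^2) + (-1 - x + 6·x^2 + 8·x^3)·Dx  (order 1).
h: a_k = 12, 24, 66, 168, 849/2, 1107, 11157/4, …
ICs: h(0) = 12.

f: a_k = 3, 3, -3/2, 3/2, -15/8, 21/8, -63/16, …
g: a_k = 4, 4, 20, 36, 116, 260, 724, …
f·g: L₀ = L_f ⊗_s L_g, ord ≤ 1·1.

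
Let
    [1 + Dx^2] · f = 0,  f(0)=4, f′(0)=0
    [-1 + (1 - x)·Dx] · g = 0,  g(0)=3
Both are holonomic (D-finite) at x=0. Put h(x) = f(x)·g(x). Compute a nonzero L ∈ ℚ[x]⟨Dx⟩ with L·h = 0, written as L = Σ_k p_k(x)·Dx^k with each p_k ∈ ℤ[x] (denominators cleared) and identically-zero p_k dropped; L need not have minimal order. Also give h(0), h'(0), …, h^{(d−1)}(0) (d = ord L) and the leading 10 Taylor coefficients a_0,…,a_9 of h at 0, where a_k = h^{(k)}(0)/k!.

L = (-1 + x) + 2·Dx + (-1 + x)·Dx^2  (order 2).
h: a_k = 12, 12, 6, 6, 13/2, 13/2, 389/60, 389/60, 4357/672, 4357/672, …
ICs: h(0) = 12, h′(0) = 12.

f: a_k = 4, 0, -2, 0, 1/6, 0, -1/180, 0, 1/10080, 0, …
g: a_k = 3, 3, 3, 3, 3, 3, 3, 3, 3, 3, …
L₀ := L_f ⊗_s L_g (sym. prod.), ord ≤ 2.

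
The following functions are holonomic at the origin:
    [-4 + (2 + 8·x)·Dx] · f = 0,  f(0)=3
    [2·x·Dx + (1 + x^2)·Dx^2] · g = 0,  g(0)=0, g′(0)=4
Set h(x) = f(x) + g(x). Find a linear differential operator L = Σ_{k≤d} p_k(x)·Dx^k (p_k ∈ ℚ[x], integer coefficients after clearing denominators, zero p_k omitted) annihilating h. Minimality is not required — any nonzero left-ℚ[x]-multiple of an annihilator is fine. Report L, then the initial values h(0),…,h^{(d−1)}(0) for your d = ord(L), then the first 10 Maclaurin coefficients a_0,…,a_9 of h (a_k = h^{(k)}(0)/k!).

L = (-2 - 20·x + 6·x^2 + 12·x^3)·Dx + (-7 - 8·x - 25·x^2 + 24·x^3 + 42·x^4)·Dx^2 + (-1 - 3·x + 6·x^2 + 9·x^3 + 7·x^4 + 12·x^5)·Dx^3  (order 3).
h: a_k = 3, 10, -6, 32/3, -30, 424/5, -252, 5540/7, -2574, 77224/9, …
ICs: h(0) = 3, h′(0) = 10, h′′(0) = -12.

f: a_k = 3, 6, -6, 12, -30, 84, -252, 792, -2574, 8580, …
g: a_k = 0, 4, 0, -4/3, 0, 4/5, 0, -4/7, 0, 4/9, …
Weyl lclm of L_f,L_g ⇒ L₀ (ord ≤ 3).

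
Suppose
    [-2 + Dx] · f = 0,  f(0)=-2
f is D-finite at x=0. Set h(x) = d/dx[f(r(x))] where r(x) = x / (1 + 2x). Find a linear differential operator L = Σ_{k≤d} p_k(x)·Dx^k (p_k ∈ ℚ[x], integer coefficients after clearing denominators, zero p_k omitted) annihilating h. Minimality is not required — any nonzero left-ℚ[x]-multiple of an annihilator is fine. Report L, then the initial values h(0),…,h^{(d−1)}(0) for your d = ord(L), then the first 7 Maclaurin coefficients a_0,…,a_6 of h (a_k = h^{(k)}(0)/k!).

L = (-2 - 8·x) + (-1 - 4·x - 4·x^2)·Dx  (order 1).
h: a_k = -4, 8, -8, -16/3, 152/3, -2416/15, 17456/45, …
ICs: h(0) = -4.

f: a_k = -2, -4, -4, -8/3, -4/3, -8/15, -8/45, …
f∘r: x↦r, Dx↦Dx/r' in L_f ⇒ L₀.
Derive L from L₀ (diff closure).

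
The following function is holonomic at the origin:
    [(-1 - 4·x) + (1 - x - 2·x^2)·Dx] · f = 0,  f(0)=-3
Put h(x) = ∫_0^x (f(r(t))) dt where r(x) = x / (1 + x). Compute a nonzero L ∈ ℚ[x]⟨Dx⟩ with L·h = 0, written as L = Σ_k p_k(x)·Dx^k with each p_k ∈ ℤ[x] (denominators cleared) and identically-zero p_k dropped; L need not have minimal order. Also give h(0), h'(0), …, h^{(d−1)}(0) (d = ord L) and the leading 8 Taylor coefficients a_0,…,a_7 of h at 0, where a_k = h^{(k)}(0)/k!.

L = (1 + 5·x)·Dx + (-1 - 2·x + x^2 + 2·x^3)·Dx^2  (order 2).
h: a_k = 0, -3, -3/2, -2, 0, -12/5, 2, -36/7, …
ICs: h(0) = 0, h′(0) = -3.

f: a_k = -3, -3, -9, -15, -33, -63, -129, -255, …
Change of var in L_f (x↦r) gives L₀.
h=∫h₀ ⇒ L = L₀·Dx.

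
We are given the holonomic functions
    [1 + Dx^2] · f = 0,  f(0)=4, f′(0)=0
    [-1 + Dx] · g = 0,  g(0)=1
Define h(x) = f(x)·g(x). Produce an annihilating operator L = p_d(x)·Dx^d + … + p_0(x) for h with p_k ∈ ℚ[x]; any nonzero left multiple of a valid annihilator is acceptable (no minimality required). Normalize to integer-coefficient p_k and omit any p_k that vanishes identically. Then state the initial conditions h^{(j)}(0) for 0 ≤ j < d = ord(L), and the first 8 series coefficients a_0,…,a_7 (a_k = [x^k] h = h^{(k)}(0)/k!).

L = 2 - 2·Dx + Dx^2  (order 2).
h: a_k = 4, 4, 0, -4/3, -2/3, -2/15, 0, 2/315, …
ICs: h(0) = 4, h′(0) = 4.

f: a_k = 4, 0, -2, 0, 1/6, 0, -1/180, 0, …
g: a_k = 1, 1, 1/2, 1/6, 1/24, 1/120, 1/720, 1/5040, …
Product ⇒ symmetric product L₀, ord ≤ 2.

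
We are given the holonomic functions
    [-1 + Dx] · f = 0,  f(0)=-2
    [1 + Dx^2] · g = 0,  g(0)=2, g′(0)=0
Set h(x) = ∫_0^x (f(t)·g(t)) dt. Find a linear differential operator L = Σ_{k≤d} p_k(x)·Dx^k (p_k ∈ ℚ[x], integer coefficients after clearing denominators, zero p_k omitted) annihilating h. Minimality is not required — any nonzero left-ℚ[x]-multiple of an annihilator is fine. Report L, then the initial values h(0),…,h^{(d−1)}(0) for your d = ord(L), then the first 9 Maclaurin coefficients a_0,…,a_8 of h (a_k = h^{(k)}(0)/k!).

L = 2·Dx - 2·Dx^2 + Dx^3  (order 3).
h: a_k = 0, -4, -2, 0, 1/3, 2/15, 1/45, 0, -1/1260, …
ICs: h(0) = 0, h′(0) = -4, h′′(0) = -4.

f: a_k = -2, -2, -1, -1/3, -1/12, -1/60, -1/360, -1/2520, -1/20160, …
g: a_k = 2, 0, -1, 0, 1/12, 0, -1/360, 0, 1/20160, …
Sym-product of L_f,L_g gives L₀ (≤ ord 2).
h=∫₀ˣh₀: take L = L₀·Dx.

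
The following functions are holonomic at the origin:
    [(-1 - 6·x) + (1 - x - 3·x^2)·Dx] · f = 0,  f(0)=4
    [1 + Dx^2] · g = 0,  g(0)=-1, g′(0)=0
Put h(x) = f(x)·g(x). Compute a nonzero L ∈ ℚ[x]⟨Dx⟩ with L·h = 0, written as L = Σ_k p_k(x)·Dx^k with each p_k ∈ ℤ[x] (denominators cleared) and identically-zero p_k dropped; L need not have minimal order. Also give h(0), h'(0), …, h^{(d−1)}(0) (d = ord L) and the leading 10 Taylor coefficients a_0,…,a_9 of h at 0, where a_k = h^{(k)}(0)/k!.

f: a_k = 4, 4, 16, 28, 76, 160, 388, 868, 2032, 4636, …
g: a_k = -1, 0, 1/2, 0, -1/24, 0, 1/720, 0, -1/40320, 0, …
Product ⇒ symmetric product L₀, ord ≤ 2.
L = (5 + x + 3·x^2) + (2 + 12·x)·Dx + (-1 + x + 3·x^2)·Dx^2  (order 2).
h: a_k = -4, -4, -14, -26, -409/6, -877/6, -63119/180, -142049/180, -18558737/10080, -42422969/10080, …
ICs: h(0) = -4, h′(0) = -4.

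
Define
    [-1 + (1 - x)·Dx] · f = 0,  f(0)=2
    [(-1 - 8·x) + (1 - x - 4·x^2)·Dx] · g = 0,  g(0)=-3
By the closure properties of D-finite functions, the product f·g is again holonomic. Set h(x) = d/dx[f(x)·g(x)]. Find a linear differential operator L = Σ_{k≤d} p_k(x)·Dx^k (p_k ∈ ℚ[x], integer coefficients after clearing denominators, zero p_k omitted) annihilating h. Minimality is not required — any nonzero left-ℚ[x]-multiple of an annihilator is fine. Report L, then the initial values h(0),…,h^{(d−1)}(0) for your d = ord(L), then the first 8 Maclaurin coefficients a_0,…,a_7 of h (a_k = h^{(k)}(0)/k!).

f: a_k = 2, 2, 2, 2, 2, 2, 2, 2, …
g: a_k = -3, -3, -15, -27, -87, -195, -543, -1323, …
h₀=f·g: eliminate ⇒ L₀, order ≤ 1·1.
h₀' ⇒ L via d/dx closure of L₀.
L = (7 + 6·x + 3·x^2 - 96·x^3 + 96·x^4) + (-1 - x + 15·x^2 - 7·x^3 - 30·x^4 + 24·x^5)·Dx  (order 1).
h: a_k = -12, -84, -288, -1080, -3300, -10476, -30744, -91056, …
ICs: h(0) = -12.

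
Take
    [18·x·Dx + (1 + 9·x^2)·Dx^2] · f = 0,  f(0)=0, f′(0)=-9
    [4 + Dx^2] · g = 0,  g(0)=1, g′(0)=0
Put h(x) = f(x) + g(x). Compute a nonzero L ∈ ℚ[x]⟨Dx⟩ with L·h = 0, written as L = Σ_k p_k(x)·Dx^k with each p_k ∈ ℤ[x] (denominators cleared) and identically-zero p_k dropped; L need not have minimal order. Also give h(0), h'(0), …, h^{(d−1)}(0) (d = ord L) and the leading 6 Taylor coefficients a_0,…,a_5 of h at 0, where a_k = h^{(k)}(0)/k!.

f: a_k = 0, -9, 0, 27, 0, -729/5, …
g: a_k = 1, 0, -2, 0, 2/3, 0, …
h₀=f+g: left-lcm gives L₀, ord ≤ 4.
L = (-3744·x + 37584·x^3 + 11664·x^5)·Dx + (-28 + 864·x^2 + 10692·x^4 + 5832·x^6)·Dx^2 + (-936·x + 9396·x^3 + 2916·x^5)·Dx^3 + (-7 + 216·x^2 + 2673·x^4 + 1458·x^6)·Dx^4  (order 4).
h: a_k = 1, -9, -2, 27, 2/3, -729/5, …
ICs: h(0) = 1, h′(0) = -9, h′′(0) = -4, h′′′(0) = 162.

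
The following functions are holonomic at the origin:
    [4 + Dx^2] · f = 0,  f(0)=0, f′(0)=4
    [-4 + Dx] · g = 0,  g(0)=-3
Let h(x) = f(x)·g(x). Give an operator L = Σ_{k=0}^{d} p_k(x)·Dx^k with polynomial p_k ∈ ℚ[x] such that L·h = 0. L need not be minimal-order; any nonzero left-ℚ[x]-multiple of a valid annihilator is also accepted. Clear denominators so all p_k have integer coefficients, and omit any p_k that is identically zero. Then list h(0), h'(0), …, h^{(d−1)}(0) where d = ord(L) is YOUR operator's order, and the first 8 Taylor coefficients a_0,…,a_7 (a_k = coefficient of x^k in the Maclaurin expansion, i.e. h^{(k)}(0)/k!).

L = 20 - 8·Dx + Dx^2  (order 2).
h: a_k = 0, -12, -48, -88, -96, -328/5, -352/15, 464/105, …
ICs: h(0) = 0, h′(0) = -12.

f: a_k = 0, 4, 0, -8/3, 0, 8/15, 0, -16/315, …
g: a_k = -3, -12, -24, -32, -32, -128/5, -256/15, -1024/105, …
Product ⇒ symmetric product L₀, ord ≤ 2.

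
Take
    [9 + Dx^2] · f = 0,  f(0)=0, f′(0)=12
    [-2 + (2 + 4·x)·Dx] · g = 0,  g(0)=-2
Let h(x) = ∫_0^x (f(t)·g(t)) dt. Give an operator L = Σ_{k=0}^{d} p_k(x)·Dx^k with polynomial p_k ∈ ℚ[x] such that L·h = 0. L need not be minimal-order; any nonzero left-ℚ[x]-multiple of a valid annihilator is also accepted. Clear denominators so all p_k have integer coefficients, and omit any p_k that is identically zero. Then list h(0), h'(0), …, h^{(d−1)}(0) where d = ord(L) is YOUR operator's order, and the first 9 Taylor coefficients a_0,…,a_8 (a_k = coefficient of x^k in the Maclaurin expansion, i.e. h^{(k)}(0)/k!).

f: a_k = 0, 12, 0, -18, 0, 81/10, 0, -243/140, 0, …
g: a_k = -2, -2, 1, -1, 5/4, -7/4, 21/8, -33/8, 429/64, …
Product ⇒ symmetric product L₀, ord ≤ 2.
Integrate: L := L₀·Dx.
L = (12 + 36·x + 36·x^2)·Dx + (-2 - 4·x)·Dx^2 + (1 + 4·x + 4·x^2)·Dx^3  (order 3).
h: a_k = 0, 0, -12, -8, 12, 24/5, -16/5, -96/35, 18/7, …
ICs: h(0) = 0, h′(0) = 0, h′′(0) = -24.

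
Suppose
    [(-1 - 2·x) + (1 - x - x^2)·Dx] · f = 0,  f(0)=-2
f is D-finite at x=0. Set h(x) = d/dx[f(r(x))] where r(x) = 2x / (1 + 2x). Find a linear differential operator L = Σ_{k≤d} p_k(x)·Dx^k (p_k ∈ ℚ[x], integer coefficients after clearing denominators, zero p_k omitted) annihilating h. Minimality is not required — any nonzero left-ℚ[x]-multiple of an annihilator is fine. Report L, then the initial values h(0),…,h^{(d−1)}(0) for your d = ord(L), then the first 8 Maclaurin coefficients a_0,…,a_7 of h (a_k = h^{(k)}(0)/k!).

L = (4 + 24·x + 96·x^2 + 96·x^3) + (-1 - 10·x - 24·x^2 + 8·x^3 + 48·x^4)·Dx  (order 1).
h: a_k = -4, -16, 0, -128, 320, -1536, 5376, -20480, …
ICs: h(0) = -4.

f: a_k = -2, -2, -4, -6, -10, -16, -26, -42, …
Change of var in L_f (x↦r) gives L₀.
Derive L from L₀ (diff closure).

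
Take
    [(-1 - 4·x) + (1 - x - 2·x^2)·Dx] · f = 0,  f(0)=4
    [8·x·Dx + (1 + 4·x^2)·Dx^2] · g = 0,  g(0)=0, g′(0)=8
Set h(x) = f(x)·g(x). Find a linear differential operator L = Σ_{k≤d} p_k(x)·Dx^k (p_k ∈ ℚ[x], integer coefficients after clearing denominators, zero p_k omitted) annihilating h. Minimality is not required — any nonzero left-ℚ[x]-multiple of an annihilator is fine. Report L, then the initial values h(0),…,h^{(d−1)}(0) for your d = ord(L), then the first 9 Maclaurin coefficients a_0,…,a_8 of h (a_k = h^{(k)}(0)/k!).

f: a_k = 4, 4, 12, 20, 44, 84, 172, 340, 684, …
g: a_k = 0, 8, 0, -32/3, 0, 128/5, 0, -512/7, 0, …
Sym-product of L_f,L_g gives L₀ (≤ ord 2).
L = (4 + 8·x + 48·x^2) + (2 + 16·x^2 + 48·x^3)·Dx + (-1 + x - 2·x^2 + 4·x^3 + 8·x^4)·Dx^2  (order 2).
h: a_k = 0, 32, 32, 160/3, 352/3, 1632/5, 8416/15, 96736/105, 14304/7, …
ICs: h(0) = 0, h′(0) = 32.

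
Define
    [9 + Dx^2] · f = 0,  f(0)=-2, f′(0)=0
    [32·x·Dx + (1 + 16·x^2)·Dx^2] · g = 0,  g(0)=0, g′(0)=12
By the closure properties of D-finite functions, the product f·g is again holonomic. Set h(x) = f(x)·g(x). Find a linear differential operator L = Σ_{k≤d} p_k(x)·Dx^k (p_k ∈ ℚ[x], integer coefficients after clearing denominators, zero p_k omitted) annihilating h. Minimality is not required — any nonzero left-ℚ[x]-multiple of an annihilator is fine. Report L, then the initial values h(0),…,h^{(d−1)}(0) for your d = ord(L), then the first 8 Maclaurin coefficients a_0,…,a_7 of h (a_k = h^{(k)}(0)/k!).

L = (16425 + 696384·x^2 + 2778624·x^4 + 11943936·x^6 + 47775744·x^8) + (23616·x + 543744·x^3 + 3981312·x^5 + 21233664·x^7)·Dx + (2050 + 87168·x^2 + 470016·x^4 + 2654208·x^6 + 10616832·x^8)·Dx^2 + (2624·x + 60416·x^3 + 442368·x^5 + 2359296·x^7)·Dx^3 + (25 + 1088·x^2 + 17920·x^4 + 147456·x^6 + 589824·x^8)·Dx^4  (order 4).
h: a_k = 0, -24, 0, 236, 0, -9429/5, 0, 1402053/70, …
ICs: h(0) = 0, h′(0) = -24, h′′(0) = 0, h′′′(0) = 1416.

f: a_k = -2, 0, 9, 0, -27/4, 0, 81/40, 0, …
g: a_k = 0, 12, 0, -64, 0, 3072/5, 0, -49152/7, …
h₀=f·g: eliminate ⇒ L₀, order ≤ 2·2.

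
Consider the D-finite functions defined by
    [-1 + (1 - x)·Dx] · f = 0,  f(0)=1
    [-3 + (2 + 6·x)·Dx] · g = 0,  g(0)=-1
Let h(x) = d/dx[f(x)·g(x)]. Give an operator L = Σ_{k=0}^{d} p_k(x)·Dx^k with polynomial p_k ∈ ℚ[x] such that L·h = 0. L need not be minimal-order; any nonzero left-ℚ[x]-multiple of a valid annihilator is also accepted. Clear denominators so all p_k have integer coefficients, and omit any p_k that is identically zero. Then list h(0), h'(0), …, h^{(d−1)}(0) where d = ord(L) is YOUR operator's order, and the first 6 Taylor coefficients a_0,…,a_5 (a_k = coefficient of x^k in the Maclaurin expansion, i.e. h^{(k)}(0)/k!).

f: a_k = 1, 1, 1, 1, 1, 1, …
g: a_k = -1, -3/2, 9/8, -27/16, 405/128, -1701/256, …
Sym-product of L_f,L_g gives L₀ (≤ ord 1).
h=h₀': d/dx-closure on L₀ ⇒ L.
L = (11 + 90·x + 27·x^2) + (-10 - 26·x + 18·x^2 + 18·x^3)·Dx  (order 1).
h: a_k = -5/2, -11/4, -147/16, 13/32, -8375/256, 25827/512, …
ICs: h(0) = -5/2.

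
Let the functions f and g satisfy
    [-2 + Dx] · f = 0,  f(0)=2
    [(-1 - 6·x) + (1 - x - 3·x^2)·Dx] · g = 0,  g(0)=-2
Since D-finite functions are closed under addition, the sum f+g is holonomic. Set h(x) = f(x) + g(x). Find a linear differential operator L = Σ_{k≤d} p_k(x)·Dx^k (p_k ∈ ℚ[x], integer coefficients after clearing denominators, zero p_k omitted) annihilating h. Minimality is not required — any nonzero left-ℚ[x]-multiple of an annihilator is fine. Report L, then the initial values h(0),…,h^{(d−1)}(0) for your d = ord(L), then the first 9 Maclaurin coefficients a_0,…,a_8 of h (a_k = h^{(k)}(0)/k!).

L = (12 + 16·x + 144·x^2 + 72·x^3) + (-4 - 26·x - 74·x^2 + 24·x^3 + 36·x^4)·Dx + (-1 + 9·x + x^2 - 30·x^3 - 18·x^4)·Dx^2  (order 2).
h: a_k = 0, 2, -4, -34/3, -110/3, -1192/15, -8722/45, -136694/315, -320036/315, …
ICs: h(0) = 0, h′(0) = 2.

f: a_k = 2, 4, 4, 8/3, 4/3, 8/15, 8/45, 16/315, 4/315, …
g: a_k = -2, -2, -8, -14, -38, -80, -194, -434, -1016, …
Weyl lclm of L_f,L_g ⇒ L₀ (ord ≤ 2).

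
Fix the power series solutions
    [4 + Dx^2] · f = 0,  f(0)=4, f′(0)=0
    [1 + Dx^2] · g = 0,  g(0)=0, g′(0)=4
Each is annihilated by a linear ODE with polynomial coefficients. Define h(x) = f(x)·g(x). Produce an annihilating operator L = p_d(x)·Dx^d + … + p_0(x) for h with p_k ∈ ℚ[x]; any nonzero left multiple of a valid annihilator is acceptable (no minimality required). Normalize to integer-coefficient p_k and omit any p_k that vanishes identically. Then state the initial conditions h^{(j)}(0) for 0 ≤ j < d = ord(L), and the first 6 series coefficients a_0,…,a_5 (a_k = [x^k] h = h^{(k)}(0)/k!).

f: a_k = 4, 0, -8, 0, 8/3, 0, …
g: a_k = 0, 4, 0, -2/3, 0, 1/30, …
L₀ := L_f ⊗_s L_g (sym. prod.), ord ≤ 4.
L = 9 + 10·Dx^2 + Dx^4  (order 4).
h: a_k = 0, 16, 0, -104/3, 0, 242/15, …
ICs: h(0) = 0, h′(0) = 16, h′′(0) = 0, h′′′(0) = -208.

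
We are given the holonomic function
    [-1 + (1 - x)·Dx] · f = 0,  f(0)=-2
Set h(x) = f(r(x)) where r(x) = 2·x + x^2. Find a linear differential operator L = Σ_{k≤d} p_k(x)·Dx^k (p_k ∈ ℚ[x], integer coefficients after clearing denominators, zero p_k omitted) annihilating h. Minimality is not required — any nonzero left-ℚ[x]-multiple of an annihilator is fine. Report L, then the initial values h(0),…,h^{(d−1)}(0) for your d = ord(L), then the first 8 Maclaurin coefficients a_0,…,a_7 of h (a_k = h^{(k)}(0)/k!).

L = (2 + 2·x) + (-1 + 2·x + x^2)·Dx  (order 1).
h: a_k = -2, -4, -10, -24, -58, -140, -338, -816, …
ICs: h(0) = -2.

f: a_k = -2, -2, -2, -2, -2, -2, -2, -2, …
f∘r: x↦r, Dx↦Dx/r' in L_f ⇒ L₀.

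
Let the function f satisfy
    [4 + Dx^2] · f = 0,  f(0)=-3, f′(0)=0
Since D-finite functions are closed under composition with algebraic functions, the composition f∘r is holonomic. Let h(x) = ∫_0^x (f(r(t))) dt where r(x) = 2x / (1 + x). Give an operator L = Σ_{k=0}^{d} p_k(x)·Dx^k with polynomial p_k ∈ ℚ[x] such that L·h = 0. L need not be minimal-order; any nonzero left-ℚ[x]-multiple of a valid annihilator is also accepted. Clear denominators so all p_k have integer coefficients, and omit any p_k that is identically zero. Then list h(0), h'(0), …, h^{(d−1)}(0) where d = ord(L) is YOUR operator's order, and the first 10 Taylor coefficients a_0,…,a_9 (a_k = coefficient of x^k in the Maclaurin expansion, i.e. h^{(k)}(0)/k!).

f: a_k = -3, 0, 6, 0, -2, 0, 4/15, 0, -2/105, 0, …
Substitute x→r, Dx→(1/r')Dx; clear ⇒ L₀.
h=∫h₀ ⇒ L = L₀·Dx.
L = 16·Dx + (2 + 6·x + 6·x^2 + 2·x^3)·Dx^2 + (1 + 4·x + 6·x^2 + 4·x^3 + x^4)·Dx^3  (order 3).
h: a_k = 0, -3, 0, 8, -12, 8, 16/3, -392/15, 246/5, -12568/189, …
ICs: h(0) = 0, h′(0) = -3, h′′(0) = 0.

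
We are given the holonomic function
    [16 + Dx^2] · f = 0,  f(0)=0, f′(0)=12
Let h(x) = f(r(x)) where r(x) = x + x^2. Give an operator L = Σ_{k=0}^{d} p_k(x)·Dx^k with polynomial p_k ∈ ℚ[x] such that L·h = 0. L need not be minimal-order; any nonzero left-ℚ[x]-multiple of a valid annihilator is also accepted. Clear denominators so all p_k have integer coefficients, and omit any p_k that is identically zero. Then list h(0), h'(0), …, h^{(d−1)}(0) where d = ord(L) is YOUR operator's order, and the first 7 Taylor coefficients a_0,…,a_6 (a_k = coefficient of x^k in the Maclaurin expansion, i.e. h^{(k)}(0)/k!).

f: a_k = 0, 12, 0, -32, 0, 128/5, 0, …
f∘r: x↦r, Dx↦Dx/r' in L_f ⇒ L₀.
L = (16 + 96·x + 192·x^2 + 128·x^3) - 2·Dx + (1 + 2·x)·Dx^2  (order 2).
h: a_k = 0, 12, 12, -32, -96, -352/5, 96, …
ICs: h(0) = 0, h′(0) = 12.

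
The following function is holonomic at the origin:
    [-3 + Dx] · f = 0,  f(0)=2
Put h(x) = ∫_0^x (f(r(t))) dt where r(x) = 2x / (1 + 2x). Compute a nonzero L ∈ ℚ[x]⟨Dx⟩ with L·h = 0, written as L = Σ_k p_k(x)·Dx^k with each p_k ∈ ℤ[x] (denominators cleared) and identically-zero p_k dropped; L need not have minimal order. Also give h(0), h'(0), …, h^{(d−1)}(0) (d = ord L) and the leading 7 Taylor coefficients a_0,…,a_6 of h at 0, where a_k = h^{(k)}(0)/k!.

f: a_k = 2, 6, 9, 9, 27/4, 81/20, 81/40, …
Change of var in L_f (x↦r) gives L₀.
h=∫₀ˣh₀: take L = L₀·Dx.
L = -6·Dx + (1 + 4·x + 4·x^2)·Dx^2  (order 2).
h: a_k = 0, 2, 6, 4, -6, 12/5, 28/5, …
ICs: h(0) = 0, h′(0) = 2.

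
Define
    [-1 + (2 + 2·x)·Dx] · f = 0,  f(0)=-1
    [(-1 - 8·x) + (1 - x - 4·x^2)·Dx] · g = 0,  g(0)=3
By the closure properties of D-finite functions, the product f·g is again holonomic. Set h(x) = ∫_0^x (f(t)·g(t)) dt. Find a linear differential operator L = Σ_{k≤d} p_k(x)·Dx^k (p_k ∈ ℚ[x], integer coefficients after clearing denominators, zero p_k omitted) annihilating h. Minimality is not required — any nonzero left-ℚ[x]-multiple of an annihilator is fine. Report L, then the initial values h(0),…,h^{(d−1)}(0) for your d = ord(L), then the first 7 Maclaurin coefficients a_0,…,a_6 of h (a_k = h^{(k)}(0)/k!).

f: a_k = -1, -1/2, 1/8, -1/16, 5/128, -7/256, 21/1024, …
g: a_k = 3, 3, 15, 27, 87, 195, 543, …
L₀ := L_f ⊗_s L_g (sym. prod.), ord ≤ 1.
∫: right-multiply L₀ by Dx.
L = (3 + 17·x + 12·x^2)·Dx + (-2 + 10·x^2 + 8·x^3)·Dx^2  (order 2).
h: a_k = 0, -3, -9/4, -43/8, -549/64, -12633/640, -20141/512, …
ICs: h(0) = 0, h′(0) = -3.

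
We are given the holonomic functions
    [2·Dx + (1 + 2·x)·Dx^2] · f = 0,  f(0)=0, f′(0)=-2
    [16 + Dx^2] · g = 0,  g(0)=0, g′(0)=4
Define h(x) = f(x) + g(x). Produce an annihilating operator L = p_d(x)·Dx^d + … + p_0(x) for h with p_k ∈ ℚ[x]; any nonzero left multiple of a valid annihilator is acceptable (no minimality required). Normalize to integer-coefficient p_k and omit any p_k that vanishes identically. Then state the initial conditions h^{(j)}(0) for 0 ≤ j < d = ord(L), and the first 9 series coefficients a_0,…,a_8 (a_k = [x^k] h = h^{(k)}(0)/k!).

f: a_k = 0, -2, 2, -8/3, 4, -32/5, 32/3, -128/7, 32, …
g: a_k = 0, 4, 0, -32/3, 0, 128/15, 0, -1024/315, 0, …
L₀ := lclm(L_f,L_g); ord L₀ ≤ 2+2.
L = (160 + 256·x + 256·x^2)·Dx + (48 + 224·x + 384·x^2 + 256·x^3)·Dx^2 + (10 + 16·x + 16·x^2)·Dx^3 + (3 + 14·x + 24·x^2 + 16·x^3)·Dx^4  (order 4).
h: a_k = 0, 2, 2, -40/3, 4, 32/15, 32/3, -6784/315, 32, …
ICs: h(0) = 0, h′(0) = 2, h′′(0) = 4, h′′′(0) = -80.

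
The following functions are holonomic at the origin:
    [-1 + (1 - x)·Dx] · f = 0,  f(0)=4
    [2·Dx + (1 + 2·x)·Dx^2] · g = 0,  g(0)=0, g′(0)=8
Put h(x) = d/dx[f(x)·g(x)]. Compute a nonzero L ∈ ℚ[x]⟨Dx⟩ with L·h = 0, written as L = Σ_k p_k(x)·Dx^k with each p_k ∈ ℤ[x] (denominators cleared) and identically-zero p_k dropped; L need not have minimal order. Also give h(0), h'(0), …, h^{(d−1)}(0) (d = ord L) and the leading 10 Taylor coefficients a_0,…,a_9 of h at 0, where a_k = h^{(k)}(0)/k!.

f: a_k = 4, 4, 4, 4, 4, 4, 4, 4, 4, 4, …
g: a_k = 0, 8, -8, 32/3, -16, 128/5, -128/3, 512/7, -128, 2048/9, …
f·g: L₀ = L_f ⊗_s L_g, ord ≤ 1·2.
h=h₀': d/dx-closure on L₀ ⇒ L.
L = 8 + (-1 + 10·x)·Dx + (-1 - x + 2·x^2)·Dx^2  (order 2).
h: a_k = 32, 0, 128, -256/3, 1216/3, -2688/5, 7104/5, -86528/35, 189376/35, -653440/63, …
ICs: h(0) = 32, h′(0) = 0.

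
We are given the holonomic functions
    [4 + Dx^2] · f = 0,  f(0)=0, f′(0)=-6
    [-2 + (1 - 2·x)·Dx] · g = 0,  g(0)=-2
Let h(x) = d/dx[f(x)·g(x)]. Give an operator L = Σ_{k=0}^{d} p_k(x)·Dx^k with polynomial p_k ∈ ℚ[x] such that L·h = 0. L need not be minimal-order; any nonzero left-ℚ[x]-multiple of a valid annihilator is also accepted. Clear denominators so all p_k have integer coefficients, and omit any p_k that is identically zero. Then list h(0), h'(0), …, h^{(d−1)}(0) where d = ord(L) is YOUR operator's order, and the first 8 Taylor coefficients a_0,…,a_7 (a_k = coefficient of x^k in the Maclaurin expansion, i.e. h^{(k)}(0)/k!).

f: a_k = 0, -6, 0, 4, 0, -4/5, 0, 8/105, …
g: a_k = -2, -4, -8, -16, -32, -64, -128, -256, …
Sym-product of L_f,L_g gives L₀ (≤ ord 2).
h₀' ⇒ L via d/dx closure of L₀.
L = (-4 - 16·x + 16·x^2) + (-4 + 8·x)·Dx + (1 - 4·x + 4·x^2)·Dx^2  (order 2).
h: a_k = 12, 48, 120, 320, 808, 9696/5, 67856/15, 1085696/105, …
ICs: h(0) = 12, h′(0) = 48.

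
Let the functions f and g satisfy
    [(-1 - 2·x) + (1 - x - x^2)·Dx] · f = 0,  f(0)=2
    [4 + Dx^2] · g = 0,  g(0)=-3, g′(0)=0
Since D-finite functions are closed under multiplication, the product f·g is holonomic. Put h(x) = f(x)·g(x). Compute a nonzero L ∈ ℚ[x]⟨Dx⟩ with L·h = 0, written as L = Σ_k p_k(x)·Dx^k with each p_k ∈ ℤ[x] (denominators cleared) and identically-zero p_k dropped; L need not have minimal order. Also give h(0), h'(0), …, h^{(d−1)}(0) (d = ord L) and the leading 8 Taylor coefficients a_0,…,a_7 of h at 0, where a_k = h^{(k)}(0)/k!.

f: a_k = 2, 2, 4, 6, 10, 16, 26, 42, …
g: a_k = -3, 0, 6, 0, -2, 0, 4/15, 0, …
L₀ := L_f ⊗_s L_g (sym. prod.), ord ≤ 2.
L = (-2 + 4·x + 4·x^2) + (2 + 4·x)·Dx + (-1 + x + x^2)·Dx^2  (order 2).
h: a_k = -6, -6, 0, -6, -10, -16, -382/15, -622/15, …
ICs: h(0) = -6, h′(0) = -6.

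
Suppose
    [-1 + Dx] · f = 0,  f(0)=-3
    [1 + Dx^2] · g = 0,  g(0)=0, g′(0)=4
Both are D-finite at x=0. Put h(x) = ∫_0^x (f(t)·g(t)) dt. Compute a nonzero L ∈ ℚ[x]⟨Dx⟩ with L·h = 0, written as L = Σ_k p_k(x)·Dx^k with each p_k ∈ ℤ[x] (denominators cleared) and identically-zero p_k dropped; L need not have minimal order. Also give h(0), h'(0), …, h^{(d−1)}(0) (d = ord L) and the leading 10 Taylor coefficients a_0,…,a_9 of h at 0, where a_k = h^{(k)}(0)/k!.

L = 2·Dx - 2·Dx^2 + Dx^3  (order 3).
h: a_k = 0, 0, -6, -4, -1, 0, 1/15, 2/105, 1/420, 0, …
ICs: h(0) = 0, h′(0) = 0, h′′(0) = -12.

f: a_k = -3, -3, -3/2, -1/2, -1/8, -1/40, -1/240, -1/1680, -1/13440, -1/120960, …
g: a_k = 0, 4, 0, -2/3, 0, 1/30, 0, -1/1260, 0, 1/90720, …
h₀=f·g: eliminate ⇒ L₀, order ≤ 1·2.
h=∫h₀ ⇒ L = L₀·Dx.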